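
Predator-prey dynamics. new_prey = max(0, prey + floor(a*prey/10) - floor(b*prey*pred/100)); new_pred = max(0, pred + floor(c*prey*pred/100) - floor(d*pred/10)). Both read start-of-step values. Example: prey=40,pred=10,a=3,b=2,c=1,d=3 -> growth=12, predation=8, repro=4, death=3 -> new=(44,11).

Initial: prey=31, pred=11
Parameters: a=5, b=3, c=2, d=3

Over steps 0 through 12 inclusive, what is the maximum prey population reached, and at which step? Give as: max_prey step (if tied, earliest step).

Step 1: prey: 31+15-10=36; pred: 11+6-3=14
Step 2: prey: 36+18-15=39; pred: 14+10-4=20
Step 3: prey: 39+19-23=35; pred: 20+15-6=29
Step 4: prey: 35+17-30=22; pred: 29+20-8=41
Step 5: prey: 22+11-27=6; pred: 41+18-12=47
Step 6: prey: 6+3-8=1; pred: 47+5-14=38
Step 7: prey: 1+0-1=0; pred: 38+0-11=27
Step 8: prey: 0+0-0=0; pred: 27+0-8=19
Step 9: prey: 0+0-0=0; pred: 19+0-5=14
Step 10: prey: 0+0-0=0; pred: 14+0-4=10
Step 11: prey: 0+0-0=0; pred: 10+0-3=7
Step 12: prey: 0+0-0=0; pred: 7+0-2=5
Max prey = 39 at step 2

Answer: 39 2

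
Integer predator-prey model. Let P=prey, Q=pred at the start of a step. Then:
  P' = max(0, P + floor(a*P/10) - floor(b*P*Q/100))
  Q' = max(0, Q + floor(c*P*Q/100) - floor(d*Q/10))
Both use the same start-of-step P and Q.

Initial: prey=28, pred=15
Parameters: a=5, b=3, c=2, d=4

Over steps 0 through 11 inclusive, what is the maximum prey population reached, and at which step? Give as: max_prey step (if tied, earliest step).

Answer: 30 1

Derivation:
Step 1: prey: 28+14-12=30; pred: 15+8-6=17
Step 2: prey: 30+15-15=30; pred: 17+10-6=21
Step 3: prey: 30+15-18=27; pred: 21+12-8=25
Step 4: prey: 27+13-20=20; pred: 25+13-10=28
Step 5: prey: 20+10-16=14; pred: 28+11-11=28
Step 6: prey: 14+7-11=10; pred: 28+7-11=24
Step 7: prey: 10+5-7=8; pred: 24+4-9=19
Step 8: prey: 8+4-4=8; pred: 19+3-7=15
Step 9: prey: 8+4-3=9; pred: 15+2-6=11
Step 10: prey: 9+4-2=11; pred: 11+1-4=8
Step 11: prey: 11+5-2=14; pred: 8+1-3=6
Max prey = 30 at step 1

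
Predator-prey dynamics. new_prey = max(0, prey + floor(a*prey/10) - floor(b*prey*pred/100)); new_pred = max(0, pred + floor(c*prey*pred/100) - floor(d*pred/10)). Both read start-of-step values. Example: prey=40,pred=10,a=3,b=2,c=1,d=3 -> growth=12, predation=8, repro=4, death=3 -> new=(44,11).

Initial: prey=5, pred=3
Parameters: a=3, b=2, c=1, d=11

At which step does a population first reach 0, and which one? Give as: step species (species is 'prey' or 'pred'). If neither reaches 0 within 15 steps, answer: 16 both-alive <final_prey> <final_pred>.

Step 1: prey: 5+1-0=6; pred: 3+0-3=0
First extinction: pred at step 1

Answer: 1 pred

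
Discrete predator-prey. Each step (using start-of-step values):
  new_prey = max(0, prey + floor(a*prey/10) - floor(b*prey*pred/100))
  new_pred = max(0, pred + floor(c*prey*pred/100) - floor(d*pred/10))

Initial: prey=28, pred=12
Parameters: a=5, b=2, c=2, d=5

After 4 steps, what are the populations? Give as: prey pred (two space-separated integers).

Answer: 64 31

Derivation:
Step 1: prey: 28+14-6=36; pred: 12+6-6=12
Step 2: prey: 36+18-8=46; pred: 12+8-6=14
Step 3: prey: 46+23-12=57; pred: 14+12-7=19
Step 4: prey: 57+28-21=64; pred: 19+21-9=31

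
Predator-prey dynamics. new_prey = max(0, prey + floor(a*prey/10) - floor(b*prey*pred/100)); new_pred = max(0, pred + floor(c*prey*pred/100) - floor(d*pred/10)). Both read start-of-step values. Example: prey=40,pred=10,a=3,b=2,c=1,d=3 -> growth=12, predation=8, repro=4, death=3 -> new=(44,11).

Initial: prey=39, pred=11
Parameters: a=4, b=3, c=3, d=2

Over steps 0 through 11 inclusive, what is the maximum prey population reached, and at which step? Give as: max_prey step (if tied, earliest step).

Step 1: prey: 39+15-12=42; pred: 11+12-2=21
Step 2: prey: 42+16-26=32; pred: 21+26-4=43
Step 3: prey: 32+12-41=3; pred: 43+41-8=76
Step 4: prey: 3+1-6=0; pred: 76+6-15=67
Step 5: prey: 0+0-0=0; pred: 67+0-13=54
Step 6: prey: 0+0-0=0; pred: 54+0-10=44
Step 7: prey: 0+0-0=0; pred: 44+0-8=36
Step 8: prey: 0+0-0=0; pred: 36+0-7=29
Step 9: prey: 0+0-0=0; pred: 29+0-5=24
Step 10: prey: 0+0-0=0; pred: 24+0-4=20
Step 11: prey: 0+0-0=0; pred: 20+0-4=16
Max prey = 42 at step 1

Answer: 42 1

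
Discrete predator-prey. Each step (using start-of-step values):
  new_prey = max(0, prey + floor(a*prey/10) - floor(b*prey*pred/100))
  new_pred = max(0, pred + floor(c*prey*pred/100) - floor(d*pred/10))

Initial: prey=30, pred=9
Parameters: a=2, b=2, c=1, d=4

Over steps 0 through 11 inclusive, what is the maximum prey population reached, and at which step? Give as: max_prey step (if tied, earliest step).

Step 1: prey: 30+6-5=31; pred: 9+2-3=8
Step 2: prey: 31+6-4=33; pred: 8+2-3=7
Step 3: prey: 33+6-4=35; pred: 7+2-2=7
Step 4: prey: 35+7-4=38; pred: 7+2-2=7
Step 5: prey: 38+7-5=40; pred: 7+2-2=7
Step 6: prey: 40+8-5=43; pred: 7+2-2=7
Step 7: prey: 43+8-6=45; pred: 7+3-2=8
Step 8: prey: 45+9-7=47; pred: 8+3-3=8
Step 9: prey: 47+9-7=49; pred: 8+3-3=8
Step 10: prey: 49+9-7=51; pred: 8+3-3=8
Step 11: prey: 51+10-8=53; pred: 8+4-3=9
Max prey = 53 at step 11

Answer: 53 11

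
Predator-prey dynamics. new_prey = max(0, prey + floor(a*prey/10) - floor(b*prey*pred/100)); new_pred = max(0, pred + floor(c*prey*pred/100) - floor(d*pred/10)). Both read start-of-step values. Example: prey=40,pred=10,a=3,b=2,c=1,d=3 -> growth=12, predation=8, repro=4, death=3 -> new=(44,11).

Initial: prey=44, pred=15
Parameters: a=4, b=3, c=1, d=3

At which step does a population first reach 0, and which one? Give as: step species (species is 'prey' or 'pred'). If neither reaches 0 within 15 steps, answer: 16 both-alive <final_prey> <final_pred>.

Answer: 16 both-alive 41 7

Derivation:
Step 1: prey: 44+17-19=42; pred: 15+6-4=17
Step 2: prey: 42+16-21=37; pred: 17+7-5=19
Step 3: prey: 37+14-21=30; pred: 19+7-5=21
Step 4: prey: 30+12-18=24; pred: 21+6-6=21
Step 5: prey: 24+9-15=18; pred: 21+5-6=20
Step 6: prey: 18+7-10=15; pred: 20+3-6=17
Step 7: prey: 15+6-7=14; pred: 17+2-5=14
Step 8: prey: 14+5-5=14; pred: 14+1-4=11
Step 9: prey: 14+5-4=15; pred: 11+1-3=9
Step 10: prey: 15+6-4=17; pred: 9+1-2=8
Step 11: prey: 17+6-4=19; pred: 8+1-2=7
Step 12: prey: 19+7-3=23; pred: 7+1-2=6
Step 13: prey: 23+9-4=28; pred: 6+1-1=6
Step 14: prey: 28+11-5=34; pred: 6+1-1=6
Step 15: prey: 34+13-6=41; pred: 6+2-1=7
No extinction within 15 steps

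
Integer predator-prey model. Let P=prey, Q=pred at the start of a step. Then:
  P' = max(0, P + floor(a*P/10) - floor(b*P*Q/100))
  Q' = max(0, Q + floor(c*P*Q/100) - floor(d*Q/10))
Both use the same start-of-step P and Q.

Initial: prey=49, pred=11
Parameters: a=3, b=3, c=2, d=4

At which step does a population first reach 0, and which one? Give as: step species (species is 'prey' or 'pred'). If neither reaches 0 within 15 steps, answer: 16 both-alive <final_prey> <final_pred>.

Answer: 16 both-alive 1 2

Derivation:
Step 1: prey: 49+14-16=47; pred: 11+10-4=17
Step 2: prey: 47+14-23=38; pred: 17+15-6=26
Step 3: prey: 38+11-29=20; pred: 26+19-10=35
Step 4: prey: 20+6-21=5; pred: 35+14-14=35
Step 5: prey: 5+1-5=1; pred: 35+3-14=24
Step 6: prey: 1+0-0=1; pred: 24+0-9=15
Step 7: prey: 1+0-0=1; pred: 15+0-6=9
Step 8: prey: 1+0-0=1; pred: 9+0-3=6
Step 9: prey: 1+0-0=1; pred: 6+0-2=4
Step 10: prey: 1+0-0=1; pred: 4+0-1=3
Step 11: prey: 1+0-0=1; pred: 3+0-1=2
Step 12: prey: 1+0-0=1; pred: 2+0-0=2
Steps 13-15: state stable at prey=1, pred=2 (no change)
No extinction within 15 steps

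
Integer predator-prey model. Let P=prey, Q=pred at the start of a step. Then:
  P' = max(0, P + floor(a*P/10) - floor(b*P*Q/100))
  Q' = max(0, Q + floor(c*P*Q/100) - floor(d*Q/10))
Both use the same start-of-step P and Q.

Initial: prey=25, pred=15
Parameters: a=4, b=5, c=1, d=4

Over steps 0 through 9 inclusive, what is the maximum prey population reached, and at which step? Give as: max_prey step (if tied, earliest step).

Answer: 37 9

Derivation:
Step 1: prey: 25+10-18=17; pred: 15+3-6=12
Step 2: prey: 17+6-10=13; pred: 12+2-4=10
Step 3: prey: 13+5-6=12; pred: 10+1-4=7
Step 4: prey: 12+4-4=12; pred: 7+0-2=5
Step 5: prey: 12+4-3=13; pred: 5+0-2=3
Step 6: prey: 13+5-1=17; pred: 3+0-1=2
Step 7: prey: 17+6-1=22; pred: 2+0-0=2
Step 8: prey: 22+8-2=28; pred: 2+0-0=2
Step 9: prey: 28+11-2=37; pred: 2+0-0=2
Max prey = 37 at step 9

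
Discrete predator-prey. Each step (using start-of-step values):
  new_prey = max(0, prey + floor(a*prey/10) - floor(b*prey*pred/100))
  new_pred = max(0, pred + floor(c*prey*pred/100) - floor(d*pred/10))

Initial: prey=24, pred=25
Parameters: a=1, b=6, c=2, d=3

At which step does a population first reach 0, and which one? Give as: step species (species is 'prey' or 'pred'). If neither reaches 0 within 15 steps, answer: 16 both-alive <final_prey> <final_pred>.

Step 1: prey: 24+2-36=0; pred: 25+12-7=30
First extinction: prey at step 1

Answer: 1 prey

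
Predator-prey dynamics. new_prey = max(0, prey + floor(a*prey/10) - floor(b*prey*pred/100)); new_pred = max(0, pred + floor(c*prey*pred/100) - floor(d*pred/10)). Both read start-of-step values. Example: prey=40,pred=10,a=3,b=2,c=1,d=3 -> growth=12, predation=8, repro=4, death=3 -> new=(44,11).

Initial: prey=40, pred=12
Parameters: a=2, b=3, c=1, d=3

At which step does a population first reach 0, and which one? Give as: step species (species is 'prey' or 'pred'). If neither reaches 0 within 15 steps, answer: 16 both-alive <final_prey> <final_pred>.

Answer: 16 both-alive 21 3

Derivation:
Step 1: prey: 40+8-14=34; pred: 12+4-3=13
Step 2: prey: 34+6-13=27; pred: 13+4-3=14
Step 3: prey: 27+5-11=21; pred: 14+3-4=13
Step 4: prey: 21+4-8=17; pred: 13+2-3=12
Step 5: prey: 17+3-6=14; pred: 12+2-3=11
Step 6: prey: 14+2-4=12; pred: 11+1-3=9
Step 7: prey: 12+2-3=11; pred: 9+1-2=8
Step 8: prey: 11+2-2=11; pred: 8+0-2=6
Step 9: prey: 11+2-1=12; pred: 6+0-1=5
Step 10: prey: 12+2-1=13; pred: 5+0-1=4
Step 11: prey: 13+2-1=14; pred: 4+0-1=3
Step 12: prey: 14+2-1=15; pred: 3+0-0=3
Step 13: prey: 15+3-1=17; pred: 3+0-0=3
Step 14: prey: 17+3-1=19; pred: 3+0-0=3
Step 15: prey: 19+3-1=21; pred: 3+0-0=3
No extinction within 15 steps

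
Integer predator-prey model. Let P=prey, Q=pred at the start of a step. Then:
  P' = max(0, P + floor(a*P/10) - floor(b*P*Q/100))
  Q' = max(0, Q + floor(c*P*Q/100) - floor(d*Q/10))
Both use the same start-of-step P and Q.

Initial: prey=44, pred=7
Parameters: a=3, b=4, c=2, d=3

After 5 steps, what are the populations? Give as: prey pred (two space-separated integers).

Step 1: prey: 44+13-12=45; pred: 7+6-2=11
Step 2: prey: 45+13-19=39; pred: 11+9-3=17
Step 3: prey: 39+11-26=24; pred: 17+13-5=25
Step 4: prey: 24+7-24=7; pred: 25+12-7=30
Step 5: prey: 7+2-8=1; pred: 30+4-9=25

Answer: 1 25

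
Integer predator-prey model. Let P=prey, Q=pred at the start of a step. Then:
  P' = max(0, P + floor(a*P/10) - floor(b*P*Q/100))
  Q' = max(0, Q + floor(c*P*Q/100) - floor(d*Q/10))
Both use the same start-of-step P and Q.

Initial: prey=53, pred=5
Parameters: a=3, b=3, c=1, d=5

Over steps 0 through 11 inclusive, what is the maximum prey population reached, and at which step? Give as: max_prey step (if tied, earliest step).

Answer: 88 5

Derivation:
Step 1: prey: 53+15-7=61; pred: 5+2-2=5
Step 2: prey: 61+18-9=70; pred: 5+3-2=6
Step 3: prey: 70+21-12=79; pred: 6+4-3=7
Step 4: prey: 79+23-16=86; pred: 7+5-3=9
Step 5: prey: 86+25-23=88; pred: 9+7-4=12
Step 6: prey: 88+26-31=83; pred: 12+10-6=16
Step 7: prey: 83+24-39=68; pred: 16+13-8=21
Step 8: prey: 68+20-42=46; pred: 21+14-10=25
Step 9: prey: 46+13-34=25; pred: 25+11-12=24
Step 10: prey: 25+7-18=14; pred: 24+6-12=18
Step 11: prey: 14+4-7=11; pred: 18+2-9=11
Max prey = 88 at step 5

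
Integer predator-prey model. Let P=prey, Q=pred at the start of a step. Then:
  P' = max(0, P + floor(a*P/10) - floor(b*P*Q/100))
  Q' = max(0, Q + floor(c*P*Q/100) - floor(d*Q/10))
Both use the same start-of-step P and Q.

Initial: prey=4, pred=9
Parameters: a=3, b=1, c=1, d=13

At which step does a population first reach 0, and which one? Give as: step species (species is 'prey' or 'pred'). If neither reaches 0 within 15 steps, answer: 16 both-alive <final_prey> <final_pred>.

Step 1: prey: 4+1-0=5; pred: 9+0-11=0
First extinction: pred at step 1

Answer: 1 pred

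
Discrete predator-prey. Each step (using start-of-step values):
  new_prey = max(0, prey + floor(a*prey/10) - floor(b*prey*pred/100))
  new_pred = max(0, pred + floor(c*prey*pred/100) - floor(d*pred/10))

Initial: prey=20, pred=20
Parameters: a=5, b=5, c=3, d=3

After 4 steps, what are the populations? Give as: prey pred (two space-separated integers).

Answer: 0 14

Derivation:
Step 1: prey: 20+10-20=10; pred: 20+12-6=26
Step 2: prey: 10+5-13=2; pred: 26+7-7=26
Step 3: prey: 2+1-2=1; pred: 26+1-7=20
Step 4: prey: 1+0-1=0; pred: 20+0-6=14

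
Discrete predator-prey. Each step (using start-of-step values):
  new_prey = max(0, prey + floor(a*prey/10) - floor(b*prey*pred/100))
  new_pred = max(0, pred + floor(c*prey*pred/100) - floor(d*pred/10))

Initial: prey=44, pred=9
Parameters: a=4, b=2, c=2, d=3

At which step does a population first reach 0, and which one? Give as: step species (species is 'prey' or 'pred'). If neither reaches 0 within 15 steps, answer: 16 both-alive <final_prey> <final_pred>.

Answer: 5 prey

Derivation:
Step 1: prey: 44+17-7=54; pred: 9+7-2=14
Step 2: prey: 54+21-15=60; pred: 14+15-4=25
Step 3: prey: 60+24-30=54; pred: 25+30-7=48
Step 4: prey: 54+21-51=24; pred: 48+51-14=85
Step 5: prey: 24+9-40=0; pred: 85+40-25=100
First extinction: prey at step 5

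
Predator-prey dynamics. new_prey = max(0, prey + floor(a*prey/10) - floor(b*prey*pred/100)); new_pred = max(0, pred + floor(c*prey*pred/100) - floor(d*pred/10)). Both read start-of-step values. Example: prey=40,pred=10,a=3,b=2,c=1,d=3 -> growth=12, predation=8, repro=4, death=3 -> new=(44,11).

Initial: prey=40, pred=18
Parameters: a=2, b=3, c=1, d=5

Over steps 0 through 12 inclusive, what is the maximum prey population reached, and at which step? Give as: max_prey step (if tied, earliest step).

Step 1: prey: 40+8-21=27; pred: 18+7-9=16
Step 2: prey: 27+5-12=20; pred: 16+4-8=12
Step 3: prey: 20+4-7=17; pred: 12+2-6=8
Step 4: prey: 17+3-4=16; pred: 8+1-4=5
Step 5: prey: 16+3-2=17; pred: 5+0-2=3
Step 6: prey: 17+3-1=19; pred: 3+0-1=2
Step 7: prey: 19+3-1=21; pred: 2+0-1=1
Step 8: prey: 21+4-0=25; pred: 1+0-0=1
Step 9: prey: 25+5-0=30; pred: 1+0-0=1
Step 10: prey: 30+6-0=36; pred: 1+0-0=1
Step 11: prey: 36+7-1=42; pred: 1+0-0=1
Step 12: prey: 42+8-1=49; pred: 1+0-0=1
Max prey = 49 at step 12

Answer: 49 12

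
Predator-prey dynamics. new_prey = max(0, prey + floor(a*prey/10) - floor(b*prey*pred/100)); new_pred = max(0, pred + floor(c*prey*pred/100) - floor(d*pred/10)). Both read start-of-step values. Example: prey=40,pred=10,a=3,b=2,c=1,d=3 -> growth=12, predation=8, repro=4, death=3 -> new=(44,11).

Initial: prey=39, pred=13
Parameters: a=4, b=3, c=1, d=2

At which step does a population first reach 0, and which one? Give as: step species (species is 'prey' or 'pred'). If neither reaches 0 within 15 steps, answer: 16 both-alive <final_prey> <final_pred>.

Answer: 16 both-alive 12 6

Derivation:
Step 1: prey: 39+15-15=39; pred: 13+5-2=16
Step 2: prey: 39+15-18=36; pred: 16+6-3=19
Step 3: prey: 36+14-20=30; pred: 19+6-3=22
Step 4: prey: 30+12-19=23; pred: 22+6-4=24
Step 5: prey: 23+9-16=16; pred: 24+5-4=25
Step 6: prey: 16+6-12=10; pred: 25+4-5=24
Step 7: prey: 10+4-7=7; pred: 24+2-4=22
Step 8: prey: 7+2-4=5; pred: 22+1-4=19
Step 9: prey: 5+2-2=5; pred: 19+0-3=16
Step 10: prey: 5+2-2=5; pred: 16+0-3=13
Step 11: prey: 5+2-1=6; pred: 13+0-2=11
Step 12: prey: 6+2-1=7; pred: 11+0-2=9
Step 13: prey: 7+2-1=8; pred: 9+0-1=8
Step 14: prey: 8+3-1=10; pred: 8+0-1=7
Step 15: prey: 10+4-2=12; pred: 7+0-1=6
No extinction within 15 steps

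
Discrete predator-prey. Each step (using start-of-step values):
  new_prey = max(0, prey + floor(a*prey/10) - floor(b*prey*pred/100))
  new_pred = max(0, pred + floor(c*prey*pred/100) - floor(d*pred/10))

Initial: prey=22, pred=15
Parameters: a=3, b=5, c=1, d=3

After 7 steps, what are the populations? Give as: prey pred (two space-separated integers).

Step 1: prey: 22+6-16=12; pred: 15+3-4=14
Step 2: prey: 12+3-8=7; pred: 14+1-4=11
Step 3: prey: 7+2-3=6; pred: 11+0-3=8
Step 4: prey: 6+1-2=5; pred: 8+0-2=6
Step 5: prey: 5+1-1=5; pred: 6+0-1=5
Step 6: prey: 5+1-1=5; pred: 5+0-1=4
Step 7: prey: 5+1-1=5; pred: 4+0-1=3

Answer: 5 3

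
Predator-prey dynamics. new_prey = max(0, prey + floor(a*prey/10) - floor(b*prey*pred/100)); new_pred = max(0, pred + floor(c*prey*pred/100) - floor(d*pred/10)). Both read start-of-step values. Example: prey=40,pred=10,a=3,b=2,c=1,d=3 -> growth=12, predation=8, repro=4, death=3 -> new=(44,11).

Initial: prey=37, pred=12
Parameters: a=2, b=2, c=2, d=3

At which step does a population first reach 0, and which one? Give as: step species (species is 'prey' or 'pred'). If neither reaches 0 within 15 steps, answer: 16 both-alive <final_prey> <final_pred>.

Answer: 16 both-alive 2 3

Derivation:
Step 1: prey: 37+7-8=36; pred: 12+8-3=17
Step 2: prey: 36+7-12=31; pred: 17+12-5=24
Step 3: prey: 31+6-14=23; pred: 24+14-7=31
Step 4: prey: 23+4-14=13; pred: 31+14-9=36
Step 5: prey: 13+2-9=6; pred: 36+9-10=35
Step 6: prey: 6+1-4=3; pred: 35+4-10=29
Step 7: prey: 3+0-1=2; pred: 29+1-8=22
Step 8: prey: 2+0-0=2; pred: 22+0-6=16
Step 9: prey: 2+0-0=2; pred: 16+0-4=12
Step 10: prey: 2+0-0=2; pred: 12+0-3=9
Step 11: prey: 2+0-0=2; pred: 9+0-2=7
Step 12: prey: 2+0-0=2; pred: 7+0-2=5
Step 13: prey: 2+0-0=2; pred: 5+0-1=4
Step 14: prey: 2+0-0=2; pred: 4+0-1=3
Step 15: prey: 2+0-0=2; pred: 3+0-0=3
No extinction within 15 steps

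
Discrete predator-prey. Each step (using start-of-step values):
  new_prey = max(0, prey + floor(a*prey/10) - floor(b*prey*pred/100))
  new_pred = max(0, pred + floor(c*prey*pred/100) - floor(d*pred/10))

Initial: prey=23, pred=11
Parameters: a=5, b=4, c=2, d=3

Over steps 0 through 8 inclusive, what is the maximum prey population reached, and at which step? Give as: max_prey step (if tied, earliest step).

Answer: 24 1

Derivation:
Step 1: prey: 23+11-10=24; pred: 11+5-3=13
Step 2: prey: 24+12-12=24; pred: 13+6-3=16
Step 3: prey: 24+12-15=21; pred: 16+7-4=19
Step 4: prey: 21+10-15=16; pred: 19+7-5=21
Step 5: prey: 16+8-13=11; pred: 21+6-6=21
Step 6: prey: 11+5-9=7; pred: 21+4-6=19
Step 7: prey: 7+3-5=5; pred: 19+2-5=16
Step 8: prey: 5+2-3=4; pred: 16+1-4=13
Max prey = 24 at step 1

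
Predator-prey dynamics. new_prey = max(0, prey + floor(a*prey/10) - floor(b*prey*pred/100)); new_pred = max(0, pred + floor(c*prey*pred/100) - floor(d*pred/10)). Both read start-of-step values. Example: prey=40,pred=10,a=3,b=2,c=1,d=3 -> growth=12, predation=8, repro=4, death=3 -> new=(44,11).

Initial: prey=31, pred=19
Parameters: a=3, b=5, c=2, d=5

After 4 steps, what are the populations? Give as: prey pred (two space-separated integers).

Step 1: prey: 31+9-29=11; pred: 19+11-9=21
Step 2: prey: 11+3-11=3; pred: 21+4-10=15
Step 3: prey: 3+0-2=1; pred: 15+0-7=8
Step 4: prey: 1+0-0=1; pred: 8+0-4=4

Answer: 1 4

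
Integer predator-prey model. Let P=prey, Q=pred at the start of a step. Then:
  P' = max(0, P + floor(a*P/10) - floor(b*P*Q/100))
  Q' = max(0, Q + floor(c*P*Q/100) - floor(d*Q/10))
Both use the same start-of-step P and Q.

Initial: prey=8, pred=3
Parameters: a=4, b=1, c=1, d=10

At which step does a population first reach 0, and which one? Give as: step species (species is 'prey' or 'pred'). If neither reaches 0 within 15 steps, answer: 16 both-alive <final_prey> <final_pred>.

Step 1: prey: 8+3-0=11; pred: 3+0-3=0
First extinction: pred at step 1

Answer: 1 pred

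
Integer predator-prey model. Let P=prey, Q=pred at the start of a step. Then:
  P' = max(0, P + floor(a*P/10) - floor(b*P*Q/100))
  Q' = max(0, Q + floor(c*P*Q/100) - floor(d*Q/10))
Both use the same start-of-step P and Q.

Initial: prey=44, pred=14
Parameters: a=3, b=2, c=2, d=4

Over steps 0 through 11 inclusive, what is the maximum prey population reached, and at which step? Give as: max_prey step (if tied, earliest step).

Step 1: prey: 44+13-12=45; pred: 14+12-5=21
Step 2: prey: 45+13-18=40; pred: 21+18-8=31
Step 3: prey: 40+12-24=28; pred: 31+24-12=43
Step 4: prey: 28+8-24=12; pred: 43+24-17=50
Step 5: prey: 12+3-12=3; pred: 50+12-20=42
Step 6: prey: 3+0-2=1; pred: 42+2-16=28
Step 7: prey: 1+0-0=1; pred: 28+0-11=17
Step 8: prey: 1+0-0=1; pred: 17+0-6=11
Step 9: prey: 1+0-0=1; pred: 11+0-4=7
Step 10: prey: 1+0-0=1; pred: 7+0-2=5
Step 11: prey: 1+0-0=1; pred: 5+0-2=3
Max prey = 45 at step 1

Answer: 45 1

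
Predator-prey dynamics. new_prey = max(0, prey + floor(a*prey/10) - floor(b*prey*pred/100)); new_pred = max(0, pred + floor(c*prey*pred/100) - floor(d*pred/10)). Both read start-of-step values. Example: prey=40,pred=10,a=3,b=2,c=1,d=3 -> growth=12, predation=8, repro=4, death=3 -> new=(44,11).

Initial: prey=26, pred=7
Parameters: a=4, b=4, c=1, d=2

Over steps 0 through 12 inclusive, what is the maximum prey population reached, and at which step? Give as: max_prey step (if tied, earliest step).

Answer: 35 4

Derivation:
Step 1: prey: 26+10-7=29; pred: 7+1-1=7
Step 2: prey: 29+11-8=32; pred: 7+2-1=8
Step 3: prey: 32+12-10=34; pred: 8+2-1=9
Step 4: prey: 34+13-12=35; pred: 9+3-1=11
Step 5: prey: 35+14-15=34; pred: 11+3-2=12
Step 6: prey: 34+13-16=31; pred: 12+4-2=14
Step 7: prey: 31+12-17=26; pred: 14+4-2=16
Step 8: prey: 26+10-16=20; pred: 16+4-3=17
Step 9: prey: 20+8-13=15; pred: 17+3-3=17
Step 10: prey: 15+6-10=11; pred: 17+2-3=16
Step 11: prey: 11+4-7=8; pred: 16+1-3=14
Step 12: prey: 8+3-4=7; pred: 14+1-2=13
Max prey = 35 at step 4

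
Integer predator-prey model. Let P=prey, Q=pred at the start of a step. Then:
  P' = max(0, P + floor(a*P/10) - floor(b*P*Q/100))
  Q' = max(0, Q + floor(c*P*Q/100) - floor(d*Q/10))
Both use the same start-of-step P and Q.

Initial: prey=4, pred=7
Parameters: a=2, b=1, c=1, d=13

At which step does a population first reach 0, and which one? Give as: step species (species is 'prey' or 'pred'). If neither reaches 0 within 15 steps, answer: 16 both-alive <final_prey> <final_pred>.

Step 1: prey: 4+0-0=4; pred: 7+0-9=0
First extinction: pred at step 1

Answer: 1 pred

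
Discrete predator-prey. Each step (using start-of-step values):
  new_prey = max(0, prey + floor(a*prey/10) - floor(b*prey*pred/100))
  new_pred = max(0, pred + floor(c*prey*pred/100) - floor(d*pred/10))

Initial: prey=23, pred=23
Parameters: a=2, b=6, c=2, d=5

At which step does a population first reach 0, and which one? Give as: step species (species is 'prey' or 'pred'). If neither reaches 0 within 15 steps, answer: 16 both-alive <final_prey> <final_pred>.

Step 1: prey: 23+4-31=0; pred: 23+10-11=22
First extinction: prey at step 1

Answer: 1 prey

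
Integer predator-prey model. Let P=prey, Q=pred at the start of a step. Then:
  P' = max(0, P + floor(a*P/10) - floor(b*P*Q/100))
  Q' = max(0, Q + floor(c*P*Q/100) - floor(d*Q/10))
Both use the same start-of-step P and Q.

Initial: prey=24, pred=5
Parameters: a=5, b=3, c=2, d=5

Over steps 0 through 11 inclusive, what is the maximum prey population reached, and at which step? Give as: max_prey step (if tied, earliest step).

Answer: 83 5

Derivation:
Step 1: prey: 24+12-3=33; pred: 5+2-2=5
Step 2: prey: 33+16-4=45; pred: 5+3-2=6
Step 3: prey: 45+22-8=59; pred: 6+5-3=8
Step 4: prey: 59+29-14=74; pred: 8+9-4=13
Step 5: prey: 74+37-28=83; pred: 13+19-6=26
Step 6: prey: 83+41-64=60; pred: 26+43-13=56
Step 7: prey: 60+30-100=0; pred: 56+67-28=95
Step 8: prey: 0+0-0=0; pred: 95+0-47=48
Step 9: prey: 0+0-0=0; pred: 48+0-24=24
Step 10: prey: 0+0-0=0; pred: 24+0-12=12
Step 11: prey: 0+0-0=0; pred: 12+0-6=6
Max prey = 83 at step 5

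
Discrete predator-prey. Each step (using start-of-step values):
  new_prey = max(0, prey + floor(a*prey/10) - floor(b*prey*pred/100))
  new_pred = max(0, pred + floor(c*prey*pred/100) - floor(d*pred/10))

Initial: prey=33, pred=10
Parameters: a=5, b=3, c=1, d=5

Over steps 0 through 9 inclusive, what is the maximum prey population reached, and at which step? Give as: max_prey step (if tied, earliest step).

Answer: 138 7

Derivation:
Step 1: prey: 33+16-9=40; pred: 10+3-5=8
Step 2: prey: 40+20-9=51; pred: 8+3-4=7
Step 3: prey: 51+25-10=66; pred: 7+3-3=7
Step 4: prey: 66+33-13=86; pred: 7+4-3=8
Step 5: prey: 86+43-20=109; pred: 8+6-4=10
Step 6: prey: 109+54-32=131; pred: 10+10-5=15
Step 7: prey: 131+65-58=138; pred: 15+19-7=27
Step 8: prey: 138+69-111=96; pred: 27+37-13=51
Step 9: prey: 96+48-146=0; pred: 51+48-25=74
Max prey = 138 at step 7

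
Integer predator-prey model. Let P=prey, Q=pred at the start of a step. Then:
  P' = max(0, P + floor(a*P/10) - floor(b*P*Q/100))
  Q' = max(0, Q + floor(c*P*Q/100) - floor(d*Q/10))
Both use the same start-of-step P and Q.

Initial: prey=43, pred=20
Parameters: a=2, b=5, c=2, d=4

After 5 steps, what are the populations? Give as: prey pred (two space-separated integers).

Answer: 0 6

Derivation:
Step 1: prey: 43+8-43=8; pred: 20+17-8=29
Step 2: prey: 8+1-11=0; pred: 29+4-11=22
Step 3: prey: 0+0-0=0; pred: 22+0-8=14
Step 4: prey: 0+0-0=0; pred: 14+0-5=9
Step 5: prey: 0+0-0=0; pred: 9+0-3=6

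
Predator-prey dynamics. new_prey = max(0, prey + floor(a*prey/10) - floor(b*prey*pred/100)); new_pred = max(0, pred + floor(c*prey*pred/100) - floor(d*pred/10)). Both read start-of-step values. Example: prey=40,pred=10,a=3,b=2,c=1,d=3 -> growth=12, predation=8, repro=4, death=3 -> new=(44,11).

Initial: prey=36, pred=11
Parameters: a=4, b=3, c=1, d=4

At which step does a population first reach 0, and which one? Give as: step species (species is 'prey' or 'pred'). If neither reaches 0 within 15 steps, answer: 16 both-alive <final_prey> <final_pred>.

Answer: 16 both-alive 12 7

Derivation:
Step 1: prey: 36+14-11=39; pred: 11+3-4=10
Step 2: prey: 39+15-11=43; pred: 10+3-4=9
Step 3: prey: 43+17-11=49; pred: 9+3-3=9
Step 4: prey: 49+19-13=55; pred: 9+4-3=10
Step 5: prey: 55+22-16=61; pred: 10+5-4=11
Step 6: prey: 61+24-20=65; pred: 11+6-4=13
Step 7: prey: 65+26-25=66; pred: 13+8-5=16
Step 8: prey: 66+26-31=61; pred: 16+10-6=20
Step 9: prey: 61+24-36=49; pred: 20+12-8=24
Step 10: prey: 49+19-35=33; pred: 24+11-9=26
Step 11: prey: 33+13-25=21; pred: 26+8-10=24
Step 12: prey: 21+8-15=14; pred: 24+5-9=20
Step 13: prey: 14+5-8=11; pred: 20+2-8=14
Step 14: prey: 11+4-4=11; pred: 14+1-5=10
Step 15: prey: 11+4-3=12; pred: 10+1-4=7
No extinction within 15 steps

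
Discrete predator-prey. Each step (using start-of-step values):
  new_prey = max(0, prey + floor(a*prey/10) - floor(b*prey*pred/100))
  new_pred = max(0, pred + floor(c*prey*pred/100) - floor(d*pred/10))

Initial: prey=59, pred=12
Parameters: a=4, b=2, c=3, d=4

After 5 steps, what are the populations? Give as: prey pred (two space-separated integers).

Step 1: prey: 59+23-14=68; pred: 12+21-4=29
Step 2: prey: 68+27-39=56; pred: 29+59-11=77
Step 3: prey: 56+22-86=0; pred: 77+129-30=176
Step 4: prey: 0+0-0=0; pred: 176+0-70=106
Step 5: prey: 0+0-0=0; pred: 106+0-42=64

Answer: 0 64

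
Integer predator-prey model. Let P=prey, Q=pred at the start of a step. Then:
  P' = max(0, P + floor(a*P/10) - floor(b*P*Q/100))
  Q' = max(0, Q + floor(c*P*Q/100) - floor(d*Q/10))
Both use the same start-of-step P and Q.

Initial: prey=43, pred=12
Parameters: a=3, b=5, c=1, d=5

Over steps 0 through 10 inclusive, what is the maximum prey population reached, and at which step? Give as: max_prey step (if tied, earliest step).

Step 1: prey: 43+12-25=30; pred: 12+5-6=11
Step 2: prey: 30+9-16=23; pred: 11+3-5=9
Step 3: prey: 23+6-10=19; pred: 9+2-4=7
Step 4: prey: 19+5-6=18; pred: 7+1-3=5
Step 5: prey: 18+5-4=19; pred: 5+0-2=3
Step 6: prey: 19+5-2=22; pred: 3+0-1=2
Step 7: prey: 22+6-2=26; pred: 2+0-1=1
Step 8: prey: 26+7-1=32; pred: 1+0-0=1
Step 9: prey: 32+9-1=40; pred: 1+0-0=1
Step 10: prey: 40+12-2=50; pred: 1+0-0=1
Max prey = 50 at step 10

Answer: 50 10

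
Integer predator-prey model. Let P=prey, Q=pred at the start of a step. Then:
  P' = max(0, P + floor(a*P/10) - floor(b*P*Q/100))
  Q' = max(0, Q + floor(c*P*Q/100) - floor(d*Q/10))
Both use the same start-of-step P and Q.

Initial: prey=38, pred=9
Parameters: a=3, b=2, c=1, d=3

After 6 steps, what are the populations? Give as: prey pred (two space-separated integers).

Answer: 47 24

Derivation:
Step 1: prey: 38+11-6=43; pred: 9+3-2=10
Step 2: prey: 43+12-8=47; pred: 10+4-3=11
Step 3: prey: 47+14-10=51; pred: 11+5-3=13
Step 4: prey: 51+15-13=53; pred: 13+6-3=16
Step 5: prey: 53+15-16=52; pred: 16+8-4=20
Step 6: prey: 52+15-20=47; pred: 20+10-6=24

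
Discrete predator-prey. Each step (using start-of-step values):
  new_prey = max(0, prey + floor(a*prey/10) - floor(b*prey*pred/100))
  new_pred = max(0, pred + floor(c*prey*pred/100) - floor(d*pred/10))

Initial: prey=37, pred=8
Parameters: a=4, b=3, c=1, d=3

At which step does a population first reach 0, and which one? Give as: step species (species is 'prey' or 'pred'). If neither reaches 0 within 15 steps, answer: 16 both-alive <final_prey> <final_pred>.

Step 1: prey: 37+14-8=43; pred: 8+2-2=8
Step 2: prey: 43+17-10=50; pred: 8+3-2=9
Step 3: prey: 50+20-13=57; pred: 9+4-2=11
Step 4: prey: 57+22-18=61; pred: 11+6-3=14
Step 5: prey: 61+24-25=60; pred: 14+8-4=18
Step 6: prey: 60+24-32=52; pred: 18+10-5=23
Step 7: prey: 52+20-35=37; pred: 23+11-6=28
Step 8: prey: 37+14-31=20; pred: 28+10-8=30
Step 9: prey: 20+8-18=10; pred: 30+6-9=27
Step 10: prey: 10+4-8=6; pred: 27+2-8=21
Step 11: prey: 6+2-3=5; pred: 21+1-6=16
Step 12: prey: 5+2-2=5; pred: 16+0-4=12
Step 13: prey: 5+2-1=6; pred: 12+0-3=9
Step 14: prey: 6+2-1=7; pred: 9+0-2=7
Step 15: prey: 7+2-1=8; pred: 7+0-2=5
No extinction within 15 steps

Answer: 16 both-alive 8 5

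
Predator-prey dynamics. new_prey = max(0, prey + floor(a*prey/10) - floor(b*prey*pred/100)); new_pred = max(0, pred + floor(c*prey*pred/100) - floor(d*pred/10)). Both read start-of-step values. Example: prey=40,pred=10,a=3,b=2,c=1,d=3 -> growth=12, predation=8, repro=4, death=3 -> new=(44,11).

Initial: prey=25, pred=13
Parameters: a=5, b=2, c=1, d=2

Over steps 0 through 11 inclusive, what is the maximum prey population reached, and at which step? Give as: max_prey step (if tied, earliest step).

Step 1: prey: 25+12-6=31; pred: 13+3-2=14
Step 2: prey: 31+15-8=38; pred: 14+4-2=16
Step 3: prey: 38+19-12=45; pred: 16+6-3=19
Step 4: prey: 45+22-17=50; pred: 19+8-3=24
Step 5: prey: 50+25-24=51; pred: 24+12-4=32
Step 6: prey: 51+25-32=44; pred: 32+16-6=42
Step 7: prey: 44+22-36=30; pred: 42+18-8=52
Step 8: prey: 30+15-31=14; pred: 52+15-10=57
Step 9: prey: 14+7-15=6; pred: 57+7-11=53
Step 10: prey: 6+3-6=3; pred: 53+3-10=46
Step 11: prey: 3+1-2=2; pred: 46+1-9=38
Max prey = 51 at step 5

Answer: 51 5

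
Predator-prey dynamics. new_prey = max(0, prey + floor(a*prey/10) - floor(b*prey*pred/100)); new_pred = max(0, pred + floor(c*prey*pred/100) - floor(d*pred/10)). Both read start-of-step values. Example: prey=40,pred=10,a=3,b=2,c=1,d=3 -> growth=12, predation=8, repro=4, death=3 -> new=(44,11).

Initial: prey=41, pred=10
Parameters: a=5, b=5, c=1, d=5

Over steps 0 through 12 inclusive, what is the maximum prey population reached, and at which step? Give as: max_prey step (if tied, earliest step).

Answer: 84 8

Derivation:
Step 1: prey: 41+20-20=41; pred: 10+4-5=9
Step 2: prey: 41+20-18=43; pred: 9+3-4=8
Step 3: prey: 43+21-17=47; pred: 8+3-4=7
Step 4: prey: 47+23-16=54; pred: 7+3-3=7
Step 5: prey: 54+27-18=63; pred: 7+3-3=7
Step 6: prey: 63+31-22=72; pred: 7+4-3=8
Step 7: prey: 72+36-28=80; pred: 8+5-4=9
Step 8: prey: 80+40-36=84; pred: 9+7-4=12
Step 9: prey: 84+42-50=76; pred: 12+10-6=16
Step 10: prey: 76+38-60=54; pred: 16+12-8=20
Step 11: prey: 54+27-54=27; pred: 20+10-10=20
Step 12: prey: 27+13-27=13; pred: 20+5-10=15
Max prey = 84 at step 8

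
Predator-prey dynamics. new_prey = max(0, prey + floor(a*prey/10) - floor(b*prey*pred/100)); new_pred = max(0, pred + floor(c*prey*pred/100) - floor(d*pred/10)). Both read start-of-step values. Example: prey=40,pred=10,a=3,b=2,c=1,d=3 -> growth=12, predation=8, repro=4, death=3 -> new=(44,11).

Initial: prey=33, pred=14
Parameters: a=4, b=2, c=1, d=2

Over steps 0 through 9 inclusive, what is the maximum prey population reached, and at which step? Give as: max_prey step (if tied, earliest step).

Step 1: prey: 33+13-9=37; pred: 14+4-2=16
Step 2: prey: 37+14-11=40; pred: 16+5-3=18
Step 3: prey: 40+16-14=42; pred: 18+7-3=22
Step 4: prey: 42+16-18=40; pred: 22+9-4=27
Step 5: prey: 40+16-21=35; pred: 27+10-5=32
Step 6: prey: 35+14-22=27; pred: 32+11-6=37
Step 7: prey: 27+10-19=18; pred: 37+9-7=39
Step 8: prey: 18+7-14=11; pred: 39+7-7=39
Step 9: prey: 11+4-8=7; pred: 39+4-7=36
Max prey = 42 at step 3

Answer: 42 3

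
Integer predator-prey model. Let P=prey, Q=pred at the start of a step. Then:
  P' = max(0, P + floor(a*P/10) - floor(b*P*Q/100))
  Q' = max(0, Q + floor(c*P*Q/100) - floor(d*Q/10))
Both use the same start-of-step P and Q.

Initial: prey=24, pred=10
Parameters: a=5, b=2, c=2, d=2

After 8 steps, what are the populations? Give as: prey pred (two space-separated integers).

Answer: 0 70

Derivation:
Step 1: prey: 24+12-4=32; pred: 10+4-2=12
Step 2: prey: 32+16-7=41; pred: 12+7-2=17
Step 3: prey: 41+20-13=48; pred: 17+13-3=27
Step 4: prey: 48+24-25=47; pred: 27+25-5=47
Step 5: prey: 47+23-44=26; pred: 47+44-9=82
Step 6: prey: 26+13-42=0; pred: 82+42-16=108
Step 7: prey: 0+0-0=0; pred: 108+0-21=87
Step 8: prey: 0+0-0=0; pred: 87+0-17=70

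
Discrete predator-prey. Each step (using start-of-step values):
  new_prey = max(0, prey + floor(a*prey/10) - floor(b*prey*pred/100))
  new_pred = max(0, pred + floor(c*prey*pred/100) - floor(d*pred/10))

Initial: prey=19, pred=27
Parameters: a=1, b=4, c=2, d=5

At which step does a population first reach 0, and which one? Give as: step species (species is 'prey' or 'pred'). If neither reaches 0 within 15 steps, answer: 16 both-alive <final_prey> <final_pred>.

Answer: 1 prey

Derivation:
Step 1: prey: 19+1-20=0; pred: 27+10-13=24
First extinction: prey at step 1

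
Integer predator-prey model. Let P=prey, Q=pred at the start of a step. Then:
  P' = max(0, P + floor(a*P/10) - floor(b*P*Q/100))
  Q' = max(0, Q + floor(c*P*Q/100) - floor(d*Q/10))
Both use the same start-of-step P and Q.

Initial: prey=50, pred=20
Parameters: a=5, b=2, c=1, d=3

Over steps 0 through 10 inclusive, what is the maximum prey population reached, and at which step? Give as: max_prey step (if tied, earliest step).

Answer: 56 2

Derivation:
Step 1: prey: 50+25-20=55; pred: 20+10-6=24
Step 2: prey: 55+27-26=56; pred: 24+13-7=30
Step 3: prey: 56+28-33=51; pred: 30+16-9=37
Step 4: prey: 51+25-37=39; pred: 37+18-11=44
Step 5: prey: 39+19-34=24; pred: 44+17-13=48
Step 6: prey: 24+12-23=13; pred: 48+11-14=45
Step 7: prey: 13+6-11=8; pred: 45+5-13=37
Step 8: prey: 8+4-5=7; pred: 37+2-11=28
Step 9: prey: 7+3-3=7; pred: 28+1-8=21
Step 10: prey: 7+3-2=8; pred: 21+1-6=16
Max prey = 56 at step 2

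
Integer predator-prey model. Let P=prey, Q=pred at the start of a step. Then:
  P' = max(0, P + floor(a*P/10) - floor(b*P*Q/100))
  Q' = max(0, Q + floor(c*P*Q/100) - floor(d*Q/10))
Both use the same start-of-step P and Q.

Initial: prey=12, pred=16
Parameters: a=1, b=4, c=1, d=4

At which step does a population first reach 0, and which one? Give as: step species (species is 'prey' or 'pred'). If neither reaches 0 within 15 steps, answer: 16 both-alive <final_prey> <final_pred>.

Step 1: prey: 12+1-7=6; pred: 16+1-6=11
Step 2: prey: 6+0-2=4; pred: 11+0-4=7
Step 3: prey: 4+0-1=3; pred: 7+0-2=5
Step 4: prey: 3+0-0=3; pred: 5+0-2=3
Step 5: prey: 3+0-0=3; pred: 3+0-1=2
Step 6: prey: 3+0-0=3; pred: 2+0-0=2
Steps 7-15: state stable at prey=3, pred=2 (no change)
No extinction within 15 steps

Answer: 16 both-alive 3 2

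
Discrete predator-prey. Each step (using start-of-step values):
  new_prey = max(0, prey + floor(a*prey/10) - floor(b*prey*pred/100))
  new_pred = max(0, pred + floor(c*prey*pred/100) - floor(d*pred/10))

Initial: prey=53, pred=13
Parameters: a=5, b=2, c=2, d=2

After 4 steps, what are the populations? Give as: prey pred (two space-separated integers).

Answer: 0 160

Derivation:
Step 1: prey: 53+26-13=66; pred: 13+13-2=24
Step 2: prey: 66+33-31=68; pred: 24+31-4=51
Step 3: prey: 68+34-69=33; pred: 51+69-10=110
Step 4: prey: 33+16-72=0; pred: 110+72-22=160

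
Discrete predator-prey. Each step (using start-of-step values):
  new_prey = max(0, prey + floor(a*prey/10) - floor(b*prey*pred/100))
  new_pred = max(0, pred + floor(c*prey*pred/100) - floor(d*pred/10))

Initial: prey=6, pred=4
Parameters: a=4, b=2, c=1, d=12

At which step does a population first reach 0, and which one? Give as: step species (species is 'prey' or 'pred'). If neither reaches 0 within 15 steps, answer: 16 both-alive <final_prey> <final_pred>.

Answer: 1 pred

Derivation:
Step 1: prey: 6+2-0=8; pred: 4+0-4=0
First extinction: pred at step 1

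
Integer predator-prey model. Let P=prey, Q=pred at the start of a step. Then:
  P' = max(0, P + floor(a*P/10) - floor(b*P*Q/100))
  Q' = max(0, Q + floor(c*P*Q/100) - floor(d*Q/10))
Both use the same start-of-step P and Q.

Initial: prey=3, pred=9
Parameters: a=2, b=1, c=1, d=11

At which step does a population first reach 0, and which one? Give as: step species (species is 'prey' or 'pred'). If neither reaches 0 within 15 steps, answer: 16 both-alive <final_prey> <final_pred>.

Answer: 1 pred

Derivation:
Step 1: prey: 3+0-0=3; pred: 9+0-9=0
First extinction: pred at step 1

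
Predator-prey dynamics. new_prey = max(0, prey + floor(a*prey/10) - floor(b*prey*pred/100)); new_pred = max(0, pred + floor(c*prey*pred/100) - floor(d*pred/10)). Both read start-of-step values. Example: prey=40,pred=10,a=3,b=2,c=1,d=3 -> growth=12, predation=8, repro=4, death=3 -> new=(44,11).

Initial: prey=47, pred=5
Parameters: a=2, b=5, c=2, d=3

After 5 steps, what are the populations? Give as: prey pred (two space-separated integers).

Answer: 1 17

Derivation:
Step 1: prey: 47+9-11=45; pred: 5+4-1=8
Step 2: prey: 45+9-18=36; pred: 8+7-2=13
Step 3: prey: 36+7-23=20; pred: 13+9-3=19
Step 4: prey: 20+4-19=5; pred: 19+7-5=21
Step 5: prey: 5+1-5=1; pred: 21+2-6=17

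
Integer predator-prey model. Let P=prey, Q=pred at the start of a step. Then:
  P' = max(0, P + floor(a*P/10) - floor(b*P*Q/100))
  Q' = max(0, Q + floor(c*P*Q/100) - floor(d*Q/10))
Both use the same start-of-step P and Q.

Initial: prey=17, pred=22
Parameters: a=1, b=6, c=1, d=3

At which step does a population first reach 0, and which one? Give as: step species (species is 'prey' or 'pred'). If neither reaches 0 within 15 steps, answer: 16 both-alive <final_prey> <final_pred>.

Step 1: prey: 17+1-22=0; pred: 22+3-6=19
First extinction: prey at step 1

Answer: 1 prey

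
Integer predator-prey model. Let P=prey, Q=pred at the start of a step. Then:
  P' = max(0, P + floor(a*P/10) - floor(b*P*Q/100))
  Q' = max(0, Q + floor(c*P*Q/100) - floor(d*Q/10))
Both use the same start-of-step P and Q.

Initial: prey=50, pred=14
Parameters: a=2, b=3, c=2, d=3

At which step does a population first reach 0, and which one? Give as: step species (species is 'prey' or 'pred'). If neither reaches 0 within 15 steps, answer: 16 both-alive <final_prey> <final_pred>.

Answer: 4 prey

Derivation:
Step 1: prey: 50+10-21=39; pred: 14+14-4=24
Step 2: prey: 39+7-28=18; pred: 24+18-7=35
Step 3: prey: 18+3-18=3; pred: 35+12-10=37
Step 4: prey: 3+0-3=0; pred: 37+2-11=28
First extinction: prey at step 4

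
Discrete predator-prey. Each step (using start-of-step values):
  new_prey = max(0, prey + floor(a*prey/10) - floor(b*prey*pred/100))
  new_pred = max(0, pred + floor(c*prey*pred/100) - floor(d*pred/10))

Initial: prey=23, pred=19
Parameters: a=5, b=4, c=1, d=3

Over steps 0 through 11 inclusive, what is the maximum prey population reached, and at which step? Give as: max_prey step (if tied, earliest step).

Step 1: prey: 23+11-17=17; pred: 19+4-5=18
Step 2: prey: 17+8-12=13; pred: 18+3-5=16
Step 3: prey: 13+6-8=11; pred: 16+2-4=14
Step 4: prey: 11+5-6=10; pred: 14+1-4=11
Step 5: prey: 10+5-4=11; pred: 11+1-3=9
Step 6: prey: 11+5-3=13; pred: 9+0-2=7
Step 7: prey: 13+6-3=16; pred: 7+0-2=5
Step 8: prey: 16+8-3=21; pred: 5+0-1=4
Step 9: prey: 21+10-3=28; pred: 4+0-1=3
Step 10: prey: 28+14-3=39; pred: 3+0-0=3
Step 11: prey: 39+19-4=54; pred: 3+1-0=4
Max prey = 54 at step 11

Answer: 54 11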